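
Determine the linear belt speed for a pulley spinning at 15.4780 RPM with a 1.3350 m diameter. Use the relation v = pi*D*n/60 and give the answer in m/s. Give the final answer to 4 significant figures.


v = pi * 1.3350 * 15.4780 / 60
v = 1.082 m/s


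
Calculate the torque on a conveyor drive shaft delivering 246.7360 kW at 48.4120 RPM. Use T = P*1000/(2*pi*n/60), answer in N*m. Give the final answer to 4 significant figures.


omega = 2*pi*48.4120/60 = 5.06969 rad/s
T = 246.7360*1000 / 5.06969
T = 48670 N*m


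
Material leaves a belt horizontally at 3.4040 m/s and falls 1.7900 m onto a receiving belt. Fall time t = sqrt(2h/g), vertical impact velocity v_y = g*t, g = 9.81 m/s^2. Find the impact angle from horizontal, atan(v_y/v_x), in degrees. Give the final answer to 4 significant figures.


t = sqrt(2*1.7900/9.81) = 0.604097 s
v_y = 9.81 * 0.604097 = 5.92619 m/s
angle = atan(5.92619 / 3.4040) = 60.13 deg


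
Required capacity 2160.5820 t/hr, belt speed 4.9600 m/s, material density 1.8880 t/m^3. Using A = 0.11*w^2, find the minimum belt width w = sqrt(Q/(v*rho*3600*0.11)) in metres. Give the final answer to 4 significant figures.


A_req = 2160.5820 / (4.9600 * 1.8880 * 3600) = 0.0640892 m^2
w = sqrt(0.0640892 / 0.11)
w = 0.7633 m


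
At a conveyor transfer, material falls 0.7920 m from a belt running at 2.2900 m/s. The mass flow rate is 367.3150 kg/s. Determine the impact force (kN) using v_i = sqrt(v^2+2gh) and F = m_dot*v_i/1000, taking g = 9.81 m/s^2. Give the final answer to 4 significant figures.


v_i = sqrt(2.2900^2 + 2*9.81*0.7920) = 4.55885 m/s
F = 367.3150 * 4.55885 / 1000
F = 1.675 kN


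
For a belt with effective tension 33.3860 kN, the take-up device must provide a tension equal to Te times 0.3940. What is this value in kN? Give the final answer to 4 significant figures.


T_tu = 33.3860 * 0.3940
T_tu = 13.15 kN


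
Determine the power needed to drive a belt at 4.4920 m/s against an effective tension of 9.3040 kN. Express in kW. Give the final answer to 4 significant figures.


P = Te * v = 9.3040 * 4.4920
P = 41.79 kW


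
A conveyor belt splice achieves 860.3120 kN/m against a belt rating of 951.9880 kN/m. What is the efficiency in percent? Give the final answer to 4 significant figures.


Eff = 860.3120 / 951.9880 * 100
Eff = 90.37 %


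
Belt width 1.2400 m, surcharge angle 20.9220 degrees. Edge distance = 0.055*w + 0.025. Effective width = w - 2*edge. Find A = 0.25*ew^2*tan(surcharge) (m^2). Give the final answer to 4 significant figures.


edge = 0.055*1.2400 + 0.025 = 0.0932 m
ew = 1.2400 - 2*0.0932 = 1.0536 m
A = 0.25 * 1.0536^2 * tan(20.9220 deg)
A = 0.1061 m^2


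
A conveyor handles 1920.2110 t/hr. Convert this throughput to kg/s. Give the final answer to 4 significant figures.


m_dot = 1920.2110 * 1000 / 3600
m_dot = 533.4 kg/s


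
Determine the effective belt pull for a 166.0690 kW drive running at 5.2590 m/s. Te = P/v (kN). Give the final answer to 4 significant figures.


Te = P / v = 166.0690 / 5.2590
Te = 31.58 kN


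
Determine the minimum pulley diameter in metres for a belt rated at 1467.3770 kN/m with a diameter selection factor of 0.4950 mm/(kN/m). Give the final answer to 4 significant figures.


D = 1467.3770 * 0.4950 / 1000
D = 0.7264 m


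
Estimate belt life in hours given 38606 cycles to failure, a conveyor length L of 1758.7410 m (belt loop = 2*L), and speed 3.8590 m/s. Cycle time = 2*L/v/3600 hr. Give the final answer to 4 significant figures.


cycle_time = 2 * 1758.7410 / 3.8590 / 3600 = 0.253195 hr
life = 38606 * 0.253195 = 9775 hours


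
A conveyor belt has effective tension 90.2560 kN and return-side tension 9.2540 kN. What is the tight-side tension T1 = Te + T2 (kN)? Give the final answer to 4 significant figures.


T1 = Te + T2 = 90.2560 + 9.2540
T1 = 99.51 kN


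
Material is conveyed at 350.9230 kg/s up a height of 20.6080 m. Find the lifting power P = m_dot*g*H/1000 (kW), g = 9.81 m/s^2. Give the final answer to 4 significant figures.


P = 350.9230 * 9.81 * 20.6080 / 1000
P = 70.94 kW


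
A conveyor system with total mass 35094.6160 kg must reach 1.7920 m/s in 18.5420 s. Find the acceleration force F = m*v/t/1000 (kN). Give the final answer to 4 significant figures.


F = 35094.6160 * 1.7920 / 18.5420 / 1000
F = 3.392 kN


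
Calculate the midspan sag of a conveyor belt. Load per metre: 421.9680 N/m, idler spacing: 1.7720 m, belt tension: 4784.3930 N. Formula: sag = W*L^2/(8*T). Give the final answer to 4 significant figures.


sag = 421.9680 * 1.7720^2 / (8 * 4784.3930)
sag = 0.03462 m


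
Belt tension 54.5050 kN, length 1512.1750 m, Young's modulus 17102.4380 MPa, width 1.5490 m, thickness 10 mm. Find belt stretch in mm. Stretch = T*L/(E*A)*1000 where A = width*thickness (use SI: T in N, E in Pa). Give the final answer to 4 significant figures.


A = 1.5490 * 0.01 = 0.01549 m^2
Stretch = 54.5050*1000 * 1512.1750 / (17102.4380e6 * 0.01549) * 1000
Stretch = 311.1 mm


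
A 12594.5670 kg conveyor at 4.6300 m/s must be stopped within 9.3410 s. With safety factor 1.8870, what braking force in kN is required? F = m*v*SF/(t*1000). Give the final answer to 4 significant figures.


F = 12594.5670 * 4.6300 / 9.3410 * 1.8870 / 1000
F = 11.78 kN


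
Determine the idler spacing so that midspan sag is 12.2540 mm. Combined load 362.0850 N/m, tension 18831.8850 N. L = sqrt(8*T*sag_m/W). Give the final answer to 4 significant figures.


sag = 12.2540/1000 = 0.012254 m
L = sqrt(8 * 18831.8850 * 0.012254 / 362.0850)
L = 2.258 m


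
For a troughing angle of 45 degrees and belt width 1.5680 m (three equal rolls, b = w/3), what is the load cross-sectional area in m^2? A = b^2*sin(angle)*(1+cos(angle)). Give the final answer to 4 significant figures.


b = 1.5680/3 = 0.522667 m
A = 0.522667^2 * sin(45 deg) * (1 + cos(45 deg))
A = 0.3298 m^2


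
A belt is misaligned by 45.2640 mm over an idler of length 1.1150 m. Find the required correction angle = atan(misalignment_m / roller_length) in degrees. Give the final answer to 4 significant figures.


misalign_m = 45.2640 / 1000 = 0.045264 m
angle = atan(0.045264 / 1.1150)
angle = 2.325 deg


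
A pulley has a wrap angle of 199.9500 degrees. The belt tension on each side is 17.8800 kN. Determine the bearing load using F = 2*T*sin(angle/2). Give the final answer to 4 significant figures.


F = 2 * 17.8800 * sin(199.9500/2 deg)
F = 35.22 kN


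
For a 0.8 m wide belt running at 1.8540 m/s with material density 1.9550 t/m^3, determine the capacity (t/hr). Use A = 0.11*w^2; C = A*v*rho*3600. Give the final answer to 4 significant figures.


A = 0.11 * 0.8^2 = 0.0704 m^2
C = 0.0704 * 1.8540 * 1.9550 * 3600
C = 918.6 t/hr


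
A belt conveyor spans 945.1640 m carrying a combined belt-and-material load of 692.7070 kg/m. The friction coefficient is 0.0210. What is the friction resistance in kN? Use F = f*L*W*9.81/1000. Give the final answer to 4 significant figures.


F = 0.0210 * 945.1640 * 692.7070 * 9.81 / 1000
F = 134.9 kN


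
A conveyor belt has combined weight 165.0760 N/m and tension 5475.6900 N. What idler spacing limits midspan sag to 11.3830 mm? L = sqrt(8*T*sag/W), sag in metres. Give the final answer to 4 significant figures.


sag = 11.3830/1000 = 0.011383 m
L = sqrt(8 * 5475.6900 * 0.011383 / 165.0760)
L = 1.738 m


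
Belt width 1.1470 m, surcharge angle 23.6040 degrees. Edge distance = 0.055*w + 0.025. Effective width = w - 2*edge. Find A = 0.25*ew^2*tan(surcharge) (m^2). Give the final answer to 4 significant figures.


edge = 0.055*1.1470 + 0.025 = 0.088085 m
ew = 1.1470 - 2*0.088085 = 0.97083 m
A = 0.25 * 0.97083^2 * tan(23.6040 deg)
A = 0.1030 m^2


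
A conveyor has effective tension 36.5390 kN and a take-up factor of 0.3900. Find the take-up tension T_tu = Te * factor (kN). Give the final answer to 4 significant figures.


T_tu = 36.5390 * 0.3900
T_tu = 14.25 kN


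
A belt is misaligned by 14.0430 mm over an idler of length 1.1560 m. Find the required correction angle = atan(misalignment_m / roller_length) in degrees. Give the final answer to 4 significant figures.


misalign_m = 14.0430 / 1000 = 0.014043 m
angle = atan(0.014043 / 1.1560)
angle = 0.6960 deg


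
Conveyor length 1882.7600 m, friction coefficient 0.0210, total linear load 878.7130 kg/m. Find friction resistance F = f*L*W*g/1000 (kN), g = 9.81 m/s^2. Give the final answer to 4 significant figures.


F = 0.0210 * 1882.7600 * 878.7130 * 9.81 / 1000
F = 340.8 kN


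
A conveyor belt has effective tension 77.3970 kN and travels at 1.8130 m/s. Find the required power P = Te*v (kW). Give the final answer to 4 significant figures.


P = Te * v = 77.3970 * 1.8130
P = 140.3 kW


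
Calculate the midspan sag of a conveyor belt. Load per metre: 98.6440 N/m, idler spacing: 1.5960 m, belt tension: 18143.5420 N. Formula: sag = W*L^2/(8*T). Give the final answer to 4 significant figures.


sag = 98.6440 * 1.5960^2 / (8 * 18143.5420)
sag = 0.001731 m


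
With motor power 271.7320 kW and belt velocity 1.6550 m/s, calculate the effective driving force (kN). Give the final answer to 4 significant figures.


Te = P / v = 271.7320 / 1.6550
Te = 164.2 kN


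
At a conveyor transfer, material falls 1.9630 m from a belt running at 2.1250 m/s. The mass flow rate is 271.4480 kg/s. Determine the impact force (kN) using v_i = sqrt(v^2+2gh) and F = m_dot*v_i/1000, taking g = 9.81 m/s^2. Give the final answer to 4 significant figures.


v_i = sqrt(2.1250^2 + 2*9.81*1.9630) = 6.5597 m/s
F = 271.4480 * 6.5597 / 1000
F = 1.781 kN


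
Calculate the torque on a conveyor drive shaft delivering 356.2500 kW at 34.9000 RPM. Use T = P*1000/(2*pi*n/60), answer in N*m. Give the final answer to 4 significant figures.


omega = 2*pi*34.9000/60 = 3.65472 rad/s
T = 356.2500*1000 / 3.65472
T = 97480 N*m


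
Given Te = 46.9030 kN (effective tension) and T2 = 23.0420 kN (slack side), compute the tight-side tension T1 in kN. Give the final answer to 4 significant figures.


T1 = Te + T2 = 46.9030 + 23.0420
T1 = 69.94 kN


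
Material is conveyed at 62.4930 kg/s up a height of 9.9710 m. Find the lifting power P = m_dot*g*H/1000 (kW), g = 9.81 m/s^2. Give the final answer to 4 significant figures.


P = 62.4930 * 9.81 * 9.9710 / 1000
P = 6.113 kW


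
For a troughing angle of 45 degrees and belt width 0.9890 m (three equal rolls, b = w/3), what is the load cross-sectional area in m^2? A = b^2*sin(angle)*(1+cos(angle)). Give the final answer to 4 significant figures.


b = 0.9890/3 = 0.329667 m
A = 0.329667^2 * sin(45 deg) * (1 + cos(45 deg))
A = 0.1312 m^2


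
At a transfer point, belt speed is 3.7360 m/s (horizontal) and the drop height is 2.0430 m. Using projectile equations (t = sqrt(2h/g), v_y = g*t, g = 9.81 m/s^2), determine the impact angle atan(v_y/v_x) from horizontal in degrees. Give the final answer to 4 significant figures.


t = sqrt(2*2.0430/9.81) = 0.645379 s
v_y = 9.81 * 0.645379 = 6.33117 m/s
angle = atan(6.33117 / 3.7360) = 59.46 deg


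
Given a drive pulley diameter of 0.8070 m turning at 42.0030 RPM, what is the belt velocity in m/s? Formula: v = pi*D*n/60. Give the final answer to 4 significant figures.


v = pi * 0.8070 * 42.0030 / 60
v = 1.775 m/s


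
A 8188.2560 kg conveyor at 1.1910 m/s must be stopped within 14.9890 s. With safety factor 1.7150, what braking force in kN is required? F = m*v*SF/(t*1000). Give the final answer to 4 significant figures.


F = 8188.2560 * 1.1910 / 14.9890 * 1.7150 / 1000
F = 1.116 kN


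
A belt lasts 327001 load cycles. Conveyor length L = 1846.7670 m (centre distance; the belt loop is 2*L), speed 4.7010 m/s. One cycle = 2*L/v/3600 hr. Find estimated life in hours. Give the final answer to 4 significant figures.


cycle_time = 2 * 1846.7670 / 4.7010 / 3600 = 0.218248 hr
life = 327001 * 0.218248 = 71370 hours


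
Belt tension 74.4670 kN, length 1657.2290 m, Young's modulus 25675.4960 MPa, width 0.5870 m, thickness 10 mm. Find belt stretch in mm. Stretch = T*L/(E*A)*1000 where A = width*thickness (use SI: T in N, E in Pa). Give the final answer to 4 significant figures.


A = 0.5870 * 0.01 = 0.00587 m^2
Stretch = 74.4670*1000 * 1657.2290 / (25675.4960e6 * 0.00587) * 1000
Stretch = 818.8 mm


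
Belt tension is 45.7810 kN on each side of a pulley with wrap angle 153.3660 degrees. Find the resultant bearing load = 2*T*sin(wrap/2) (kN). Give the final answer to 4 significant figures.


F = 2 * 45.7810 * sin(153.3660/2 deg)
F = 89.10 kN


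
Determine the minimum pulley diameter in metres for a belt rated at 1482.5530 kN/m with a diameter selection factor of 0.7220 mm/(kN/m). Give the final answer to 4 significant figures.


D = 1482.5530 * 0.7220 / 1000
D = 1.070 m


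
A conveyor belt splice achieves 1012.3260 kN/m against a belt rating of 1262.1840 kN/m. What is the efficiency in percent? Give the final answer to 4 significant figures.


Eff = 1012.3260 / 1262.1840 * 100
Eff = 80.20 %


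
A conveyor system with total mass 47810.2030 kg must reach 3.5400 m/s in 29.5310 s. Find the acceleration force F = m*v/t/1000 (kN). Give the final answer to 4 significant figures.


F = 47810.2030 * 3.5400 / 29.5310 / 1000
F = 5.731 kN


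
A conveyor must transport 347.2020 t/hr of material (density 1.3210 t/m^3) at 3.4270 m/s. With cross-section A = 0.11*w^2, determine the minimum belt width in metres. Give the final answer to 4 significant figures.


A_req = 347.2020 / (3.4270 * 1.3210 * 3600) = 0.0213041 m^2
w = sqrt(0.0213041 / 0.11)
w = 0.4401 m


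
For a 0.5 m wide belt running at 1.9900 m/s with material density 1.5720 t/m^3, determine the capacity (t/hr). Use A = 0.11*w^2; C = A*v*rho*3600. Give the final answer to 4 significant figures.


A = 0.11 * 0.5^2 = 0.0275 m^2
C = 0.0275 * 1.9900 * 1.5720 * 3600
C = 309.7 t/hr


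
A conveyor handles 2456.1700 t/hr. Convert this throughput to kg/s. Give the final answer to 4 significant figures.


m_dot = 2456.1700 * 1000 / 3600
m_dot = 682.3 kg/s


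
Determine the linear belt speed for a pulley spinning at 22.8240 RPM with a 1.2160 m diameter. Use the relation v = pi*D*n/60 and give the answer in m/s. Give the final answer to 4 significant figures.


v = pi * 1.2160 * 22.8240 / 60
v = 1.453 m/s


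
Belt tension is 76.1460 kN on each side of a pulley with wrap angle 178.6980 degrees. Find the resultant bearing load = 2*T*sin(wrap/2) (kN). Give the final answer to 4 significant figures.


F = 2 * 76.1460 * sin(178.6980/2 deg)
F = 152.3 kN


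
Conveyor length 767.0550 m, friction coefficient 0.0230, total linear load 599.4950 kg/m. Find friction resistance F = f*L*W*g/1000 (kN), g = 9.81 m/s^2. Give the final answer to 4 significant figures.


F = 0.0230 * 767.0550 * 599.4950 * 9.81 / 1000
F = 103.8 kN


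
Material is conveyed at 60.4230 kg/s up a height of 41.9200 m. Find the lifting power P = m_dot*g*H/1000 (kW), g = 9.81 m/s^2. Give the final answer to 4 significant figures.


P = 60.4230 * 9.81 * 41.9200 / 1000
P = 24.85 kW


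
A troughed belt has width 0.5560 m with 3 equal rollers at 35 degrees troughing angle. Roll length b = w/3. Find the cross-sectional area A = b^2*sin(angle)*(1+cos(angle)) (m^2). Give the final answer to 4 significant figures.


b = 0.5560/3 = 0.185333 m
A = 0.185333^2 * sin(35 deg) * (1 + cos(35 deg))
A = 0.03584 m^2


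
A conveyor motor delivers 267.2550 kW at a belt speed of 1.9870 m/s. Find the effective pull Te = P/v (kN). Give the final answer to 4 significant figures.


Te = P / v = 267.2550 / 1.9870
Te = 134.5 kN


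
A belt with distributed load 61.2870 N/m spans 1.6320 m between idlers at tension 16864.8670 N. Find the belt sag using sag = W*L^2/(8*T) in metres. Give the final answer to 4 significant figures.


sag = 61.2870 * 1.6320^2 / (8 * 16864.8670)
sag = 0.001210 m


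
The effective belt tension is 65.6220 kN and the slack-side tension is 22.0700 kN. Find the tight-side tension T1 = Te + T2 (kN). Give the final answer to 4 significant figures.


T1 = Te + T2 = 65.6220 + 22.0700
T1 = 87.69 kN


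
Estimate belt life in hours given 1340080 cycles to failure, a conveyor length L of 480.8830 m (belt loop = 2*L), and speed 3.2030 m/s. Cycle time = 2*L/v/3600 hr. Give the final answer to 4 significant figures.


cycle_time = 2 * 480.8830 / 3.2030 / 3600 = 0.0834084 hr
life = 1340080 * 0.0834084 = 111800 hours


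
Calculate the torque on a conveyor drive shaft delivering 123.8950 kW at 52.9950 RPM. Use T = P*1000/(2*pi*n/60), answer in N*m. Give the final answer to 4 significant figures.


omega = 2*pi*52.9950/60 = 5.54962 rad/s
T = 123.8950*1000 / 5.54962
T = 22320 N*m


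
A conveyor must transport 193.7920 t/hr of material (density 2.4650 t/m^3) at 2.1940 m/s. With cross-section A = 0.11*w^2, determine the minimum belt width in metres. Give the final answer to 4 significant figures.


A_req = 193.7920 / (2.1940 * 2.4650 * 3600) = 0.00995359 m^2
w = sqrt(0.00995359 / 0.11)
w = 0.3008 m


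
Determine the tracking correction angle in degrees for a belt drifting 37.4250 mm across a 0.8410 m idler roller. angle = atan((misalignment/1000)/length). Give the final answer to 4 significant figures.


misalign_m = 37.4250 / 1000 = 0.037425 m
angle = atan(0.037425 / 0.8410)
angle = 2.548 deg


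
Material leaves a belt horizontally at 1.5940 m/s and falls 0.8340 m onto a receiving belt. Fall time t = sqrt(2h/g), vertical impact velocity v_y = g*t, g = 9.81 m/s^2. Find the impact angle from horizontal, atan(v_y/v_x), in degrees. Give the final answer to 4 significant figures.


t = sqrt(2*0.8340/9.81) = 0.412348 s
v_y = 9.81 * 0.412348 = 4.04513 m/s
angle = atan(4.04513 / 1.5940) = 68.49 deg


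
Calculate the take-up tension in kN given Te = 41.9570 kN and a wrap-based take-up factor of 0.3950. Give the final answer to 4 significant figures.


T_tu = 41.9570 * 0.3950
T_tu = 16.57 kN


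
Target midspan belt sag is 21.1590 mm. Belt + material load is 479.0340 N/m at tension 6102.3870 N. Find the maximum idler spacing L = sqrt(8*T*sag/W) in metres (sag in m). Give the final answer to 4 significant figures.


sag = 21.1590/1000 = 0.021159 m
L = sqrt(8 * 6102.3870 * 0.021159 / 479.0340)
L = 1.468 m


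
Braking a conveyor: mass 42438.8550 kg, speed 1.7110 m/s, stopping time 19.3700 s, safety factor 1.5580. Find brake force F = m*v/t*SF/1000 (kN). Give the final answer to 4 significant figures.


F = 42438.8550 * 1.7110 / 19.3700 * 1.5580 / 1000
F = 5.841 kN


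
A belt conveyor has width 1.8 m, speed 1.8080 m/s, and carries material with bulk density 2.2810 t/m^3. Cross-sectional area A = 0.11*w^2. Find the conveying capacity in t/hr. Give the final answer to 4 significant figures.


A = 0.11 * 1.8^2 = 0.3564 m^2
C = 0.3564 * 1.8080 * 2.2810 * 3600
C = 5291 t/hr


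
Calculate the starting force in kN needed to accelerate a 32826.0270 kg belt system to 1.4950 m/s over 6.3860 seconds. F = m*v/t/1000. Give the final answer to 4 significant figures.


F = 32826.0270 * 1.4950 / 6.3860 / 1000
F = 7.685 kN


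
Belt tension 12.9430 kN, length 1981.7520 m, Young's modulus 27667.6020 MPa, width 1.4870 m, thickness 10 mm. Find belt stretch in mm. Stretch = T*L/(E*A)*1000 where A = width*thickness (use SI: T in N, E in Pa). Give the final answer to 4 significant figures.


A = 1.4870 * 0.01 = 0.01487 m^2
Stretch = 12.9430*1000 * 1981.7520 / (27667.6020e6 * 0.01487) * 1000
Stretch = 62.35 mm


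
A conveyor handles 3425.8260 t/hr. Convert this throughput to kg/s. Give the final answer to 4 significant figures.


m_dot = 3425.8260 * 1000 / 3600
m_dot = 951.6 kg/s


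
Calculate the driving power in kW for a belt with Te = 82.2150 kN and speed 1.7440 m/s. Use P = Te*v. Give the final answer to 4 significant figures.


P = Te * v = 82.2150 * 1.7440
P = 143.4 kW


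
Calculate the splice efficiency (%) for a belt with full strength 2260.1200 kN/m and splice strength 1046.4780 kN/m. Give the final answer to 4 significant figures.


Eff = 1046.4780 / 2260.1200 * 100
Eff = 46.30 %


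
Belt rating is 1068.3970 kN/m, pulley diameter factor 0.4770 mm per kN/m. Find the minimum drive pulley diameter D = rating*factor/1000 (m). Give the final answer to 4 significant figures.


D = 1068.3970 * 0.4770 / 1000
D = 0.5096 m


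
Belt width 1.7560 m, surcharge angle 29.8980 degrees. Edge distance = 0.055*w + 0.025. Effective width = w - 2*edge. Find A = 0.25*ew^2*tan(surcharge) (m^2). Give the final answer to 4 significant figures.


edge = 0.055*1.7560 + 0.025 = 0.12158 m
ew = 1.7560 - 2*0.12158 = 1.51284 m
A = 0.25 * 1.51284^2 * tan(29.8980 deg)
A = 0.3290 m^2


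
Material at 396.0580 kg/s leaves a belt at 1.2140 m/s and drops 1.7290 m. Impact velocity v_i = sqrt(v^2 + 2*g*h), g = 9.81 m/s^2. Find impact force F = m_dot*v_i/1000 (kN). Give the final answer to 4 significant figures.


v_i = sqrt(1.2140^2 + 2*9.81*1.7290) = 5.94952 m/s
F = 396.0580 * 5.94952 / 1000
F = 2.356 kN


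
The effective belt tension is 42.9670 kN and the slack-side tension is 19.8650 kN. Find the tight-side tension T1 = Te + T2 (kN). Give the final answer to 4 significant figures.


T1 = Te + T2 = 42.9670 + 19.8650
T1 = 62.83 kN


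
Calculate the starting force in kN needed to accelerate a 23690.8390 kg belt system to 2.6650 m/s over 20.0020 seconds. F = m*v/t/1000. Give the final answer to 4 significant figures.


F = 23690.8390 * 2.6650 / 20.0020 / 1000
F = 3.156 kN


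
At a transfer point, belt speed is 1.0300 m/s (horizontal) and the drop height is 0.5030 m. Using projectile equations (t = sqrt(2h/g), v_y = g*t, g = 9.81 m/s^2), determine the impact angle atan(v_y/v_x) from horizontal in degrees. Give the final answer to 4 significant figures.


t = sqrt(2*0.5030/9.81) = 0.320232 s
v_y = 9.81 * 0.320232 = 3.14148 m/s
angle = atan(3.14148 / 1.0300) = 71.85 deg


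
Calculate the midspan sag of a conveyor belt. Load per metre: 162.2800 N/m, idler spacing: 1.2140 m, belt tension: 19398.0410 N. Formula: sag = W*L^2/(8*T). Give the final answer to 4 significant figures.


sag = 162.2800 * 1.2140^2 / (8 * 19398.0410)
sag = 0.001541 m


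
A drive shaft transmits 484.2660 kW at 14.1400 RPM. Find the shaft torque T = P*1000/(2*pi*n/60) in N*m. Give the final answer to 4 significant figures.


omega = 2*pi*14.1400/60 = 1.48074 rad/s
T = 484.2660*1000 / 1.48074
T = 327000 N*m


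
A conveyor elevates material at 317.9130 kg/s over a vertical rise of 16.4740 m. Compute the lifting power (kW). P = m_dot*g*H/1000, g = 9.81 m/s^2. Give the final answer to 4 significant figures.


P = 317.9130 * 9.81 * 16.4740 / 1000
P = 51.38 kW


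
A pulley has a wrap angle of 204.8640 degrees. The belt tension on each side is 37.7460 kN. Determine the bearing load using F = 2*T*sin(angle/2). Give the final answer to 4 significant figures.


F = 2 * 37.7460 * sin(204.8640/2 deg)
F = 73.72 kN


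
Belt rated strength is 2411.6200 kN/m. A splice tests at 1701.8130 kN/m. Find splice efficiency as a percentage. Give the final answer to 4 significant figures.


Eff = 1701.8130 / 2411.6200 * 100
Eff = 70.57 %


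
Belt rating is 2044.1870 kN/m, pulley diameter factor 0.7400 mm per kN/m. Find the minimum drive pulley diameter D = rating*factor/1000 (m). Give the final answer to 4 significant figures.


D = 2044.1870 * 0.7400 / 1000
D = 1.513 m


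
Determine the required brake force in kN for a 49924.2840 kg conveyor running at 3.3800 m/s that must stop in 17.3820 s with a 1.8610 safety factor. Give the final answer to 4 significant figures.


F = 49924.2840 * 3.3800 / 17.3820 * 1.8610 / 1000
F = 18.07 kN


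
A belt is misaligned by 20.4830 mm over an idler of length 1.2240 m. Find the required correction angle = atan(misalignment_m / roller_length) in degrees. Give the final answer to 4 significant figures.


misalign_m = 20.4830 / 1000 = 0.020483 m
angle = atan(0.020483 / 1.2240)
angle = 0.9587 deg


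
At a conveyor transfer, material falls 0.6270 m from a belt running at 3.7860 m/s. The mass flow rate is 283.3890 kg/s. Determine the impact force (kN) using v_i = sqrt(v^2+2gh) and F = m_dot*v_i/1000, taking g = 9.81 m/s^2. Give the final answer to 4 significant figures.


v_i = sqrt(3.7860^2 + 2*9.81*0.6270) = 5.16096 m/s
F = 283.3890 * 5.16096 / 1000
F = 1.463 kN


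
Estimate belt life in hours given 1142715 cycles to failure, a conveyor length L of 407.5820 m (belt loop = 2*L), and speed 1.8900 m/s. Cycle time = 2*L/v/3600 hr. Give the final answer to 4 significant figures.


cycle_time = 2 * 407.5820 / 1.8900 / 3600 = 0.119807 hr
life = 1142715 * 0.119807 = 136900 hours


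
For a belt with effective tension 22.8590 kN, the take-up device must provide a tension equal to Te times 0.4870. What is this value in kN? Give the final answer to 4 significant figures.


T_tu = 22.8590 * 0.4870
T_tu = 11.13 kN


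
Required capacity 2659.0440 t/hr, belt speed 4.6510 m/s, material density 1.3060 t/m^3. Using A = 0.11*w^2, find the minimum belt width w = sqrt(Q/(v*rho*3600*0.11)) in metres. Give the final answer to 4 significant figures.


A_req = 2659.0440 / (4.6510 * 1.3060 * 3600) = 0.1216 m^2
w = sqrt(0.1216 / 0.11)
w = 1.051 m


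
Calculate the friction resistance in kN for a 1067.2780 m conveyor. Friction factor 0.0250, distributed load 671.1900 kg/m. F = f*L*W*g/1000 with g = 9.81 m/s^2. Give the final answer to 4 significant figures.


F = 0.0250 * 1067.2780 * 671.1900 * 9.81 / 1000
F = 175.7 kN


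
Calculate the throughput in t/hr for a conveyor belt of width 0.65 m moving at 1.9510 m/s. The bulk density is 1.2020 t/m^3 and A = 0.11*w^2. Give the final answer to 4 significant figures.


A = 0.11 * 0.65^2 = 0.046475 m^2
C = 0.046475 * 1.9510 * 1.2020 * 3600
C = 392.4 t/hr


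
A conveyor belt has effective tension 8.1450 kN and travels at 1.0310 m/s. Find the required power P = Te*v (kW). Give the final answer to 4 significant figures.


P = Te * v = 8.1450 * 1.0310
P = 8.397 kW


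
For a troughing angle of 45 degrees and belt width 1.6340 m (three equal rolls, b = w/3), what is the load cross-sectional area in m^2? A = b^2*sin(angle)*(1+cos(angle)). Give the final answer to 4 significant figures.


b = 1.6340/3 = 0.544667 m
A = 0.544667^2 * sin(45 deg) * (1 + cos(45 deg))
A = 0.3581 m^2


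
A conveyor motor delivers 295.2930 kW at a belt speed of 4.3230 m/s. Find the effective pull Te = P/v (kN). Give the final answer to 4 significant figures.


Te = P / v = 295.2930 / 4.3230
Te = 68.31 kN


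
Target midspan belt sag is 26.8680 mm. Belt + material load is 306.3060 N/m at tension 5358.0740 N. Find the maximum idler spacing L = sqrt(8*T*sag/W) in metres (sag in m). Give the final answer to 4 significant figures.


sag = 26.8680/1000 = 0.026868 m
L = sqrt(8 * 5358.0740 * 0.026868 / 306.3060)
L = 1.939 m


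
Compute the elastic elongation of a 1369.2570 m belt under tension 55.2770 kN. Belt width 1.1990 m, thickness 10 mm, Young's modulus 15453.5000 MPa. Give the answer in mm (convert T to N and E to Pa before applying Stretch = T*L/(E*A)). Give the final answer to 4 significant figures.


A = 1.1990 * 0.01 = 0.01199 m^2
Stretch = 55.2770*1000 * 1369.2570 / (15453.5000e6 * 0.01199) * 1000
Stretch = 408.5 mm


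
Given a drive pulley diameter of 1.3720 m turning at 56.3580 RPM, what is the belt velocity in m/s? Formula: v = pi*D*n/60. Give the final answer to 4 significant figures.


v = pi * 1.3720 * 56.3580 / 60
v = 4.049 m/s


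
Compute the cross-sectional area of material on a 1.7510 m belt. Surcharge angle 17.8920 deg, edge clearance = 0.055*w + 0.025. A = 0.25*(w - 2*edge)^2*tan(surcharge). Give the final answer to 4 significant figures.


edge = 0.055*1.7510 + 0.025 = 0.121305 m
ew = 1.7510 - 2*0.121305 = 1.50839 m
A = 0.25 * 1.50839^2 * tan(17.8920 deg)
A = 0.1836 m^2


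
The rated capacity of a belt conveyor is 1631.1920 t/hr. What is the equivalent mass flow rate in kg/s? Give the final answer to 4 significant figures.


m_dot = 1631.1920 * 1000 / 3600
m_dot = 453.1 kg/s


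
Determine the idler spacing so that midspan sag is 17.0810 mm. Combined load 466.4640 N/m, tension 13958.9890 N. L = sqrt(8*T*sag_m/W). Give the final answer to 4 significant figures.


sag = 17.0810/1000 = 0.017081 m
L = sqrt(8 * 13958.9890 * 0.017081 / 466.4640)
L = 2.022 m


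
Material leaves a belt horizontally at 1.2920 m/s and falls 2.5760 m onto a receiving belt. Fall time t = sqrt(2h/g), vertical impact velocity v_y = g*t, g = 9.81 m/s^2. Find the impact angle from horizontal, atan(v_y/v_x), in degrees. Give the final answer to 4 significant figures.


t = sqrt(2*2.5760/9.81) = 0.724692 s
v_y = 9.81 * 0.724692 = 7.10923 m/s
angle = atan(7.10923 / 1.2920) = 79.70 deg


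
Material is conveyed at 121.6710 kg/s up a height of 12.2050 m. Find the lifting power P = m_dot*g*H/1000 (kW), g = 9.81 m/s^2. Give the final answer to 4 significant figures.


P = 121.6710 * 9.81 * 12.2050 / 1000
P = 14.57 kW


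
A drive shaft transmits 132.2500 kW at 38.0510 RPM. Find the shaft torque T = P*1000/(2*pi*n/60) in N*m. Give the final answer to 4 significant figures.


omega = 2*pi*38.0510/60 = 3.98469 rad/s
T = 132.2500*1000 / 3.98469
T = 33190 N*m


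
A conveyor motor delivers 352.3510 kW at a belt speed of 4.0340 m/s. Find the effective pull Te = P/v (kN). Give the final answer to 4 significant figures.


Te = P / v = 352.3510 / 4.0340
Te = 87.35 kN


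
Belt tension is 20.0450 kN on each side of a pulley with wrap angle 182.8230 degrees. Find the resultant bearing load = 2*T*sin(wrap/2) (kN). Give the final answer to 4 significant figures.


F = 2 * 20.0450 * sin(182.8230/2 deg)
F = 40.08 kN


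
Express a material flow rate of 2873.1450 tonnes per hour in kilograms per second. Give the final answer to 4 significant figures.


m_dot = 2873.1450 * 1000 / 3600
m_dot = 798.1 kg/s


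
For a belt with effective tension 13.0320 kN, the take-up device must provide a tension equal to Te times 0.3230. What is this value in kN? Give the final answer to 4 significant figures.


T_tu = 13.0320 * 0.3230
T_tu = 4.209 kN


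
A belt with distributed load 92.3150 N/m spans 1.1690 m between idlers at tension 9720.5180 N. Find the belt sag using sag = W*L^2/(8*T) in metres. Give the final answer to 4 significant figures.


sag = 92.3150 * 1.1690^2 / (8 * 9720.5180)
sag = 0.001622 m


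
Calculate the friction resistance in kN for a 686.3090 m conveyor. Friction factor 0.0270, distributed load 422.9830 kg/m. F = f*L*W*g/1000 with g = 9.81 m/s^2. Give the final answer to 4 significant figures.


F = 0.0270 * 686.3090 * 422.9830 * 9.81 / 1000
F = 76.89 kN


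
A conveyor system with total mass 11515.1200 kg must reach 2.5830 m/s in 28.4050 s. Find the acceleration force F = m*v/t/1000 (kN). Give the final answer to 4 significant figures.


F = 11515.1200 * 2.5830 / 28.4050 / 1000
F = 1.047 kN


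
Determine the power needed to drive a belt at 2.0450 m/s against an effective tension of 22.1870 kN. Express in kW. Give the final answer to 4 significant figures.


P = Te * v = 22.1870 * 2.0450
P = 45.37 kW


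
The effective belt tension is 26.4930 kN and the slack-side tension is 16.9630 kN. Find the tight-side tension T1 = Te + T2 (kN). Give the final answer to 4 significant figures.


T1 = Te + T2 = 26.4930 + 16.9630
T1 = 43.46 kN


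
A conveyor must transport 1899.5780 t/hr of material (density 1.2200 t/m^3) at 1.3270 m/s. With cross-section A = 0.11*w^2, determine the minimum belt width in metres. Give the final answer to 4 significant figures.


A_req = 1899.5780 / (1.3270 * 1.2200 * 3600) = 0.32593 m^2
w = sqrt(0.32593 / 0.11)
w = 1.721 m


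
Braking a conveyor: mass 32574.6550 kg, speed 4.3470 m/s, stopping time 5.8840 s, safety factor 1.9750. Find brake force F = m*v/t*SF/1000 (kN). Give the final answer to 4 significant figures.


F = 32574.6550 * 4.3470 / 5.8840 * 1.9750 / 1000
F = 47.53 kN


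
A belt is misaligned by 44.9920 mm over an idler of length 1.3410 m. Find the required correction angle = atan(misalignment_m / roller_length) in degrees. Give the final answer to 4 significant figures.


misalign_m = 44.9920 / 1000 = 0.044992 m
angle = atan(0.044992 / 1.3410)
angle = 1.922 deg


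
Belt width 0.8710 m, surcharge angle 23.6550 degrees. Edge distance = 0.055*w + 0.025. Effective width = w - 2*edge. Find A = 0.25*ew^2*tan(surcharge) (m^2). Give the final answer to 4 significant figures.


edge = 0.055*0.8710 + 0.025 = 0.072905 m
ew = 0.8710 - 2*0.072905 = 0.72519 m
A = 0.25 * 0.72519^2 * tan(23.6550 deg)
A = 0.05759 m^2


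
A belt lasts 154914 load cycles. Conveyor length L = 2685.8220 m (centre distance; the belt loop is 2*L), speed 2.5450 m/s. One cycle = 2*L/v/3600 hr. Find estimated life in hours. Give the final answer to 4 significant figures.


cycle_time = 2 * 2685.8220 / 2.5450 / 3600 = 0.586296 hr
life = 154914 * 0.586296 = 90830 hours


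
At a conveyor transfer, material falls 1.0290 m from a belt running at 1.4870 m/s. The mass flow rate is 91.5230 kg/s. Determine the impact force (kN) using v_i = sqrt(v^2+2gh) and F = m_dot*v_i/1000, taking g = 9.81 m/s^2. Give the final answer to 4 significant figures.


v_i = sqrt(1.4870^2 + 2*9.81*1.0290) = 4.73288 m/s
F = 91.5230 * 4.73288 / 1000
F = 0.4332 kN


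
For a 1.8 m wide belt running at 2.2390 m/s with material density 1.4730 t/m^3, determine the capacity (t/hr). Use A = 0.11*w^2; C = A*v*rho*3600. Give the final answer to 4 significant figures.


A = 0.11 * 1.8^2 = 0.3564 m^2
C = 0.3564 * 2.2390 * 1.4730 * 3600
C = 4232 t/hr


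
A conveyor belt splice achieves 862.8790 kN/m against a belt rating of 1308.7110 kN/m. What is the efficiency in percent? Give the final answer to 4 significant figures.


Eff = 862.8790 / 1308.7110 * 100
Eff = 65.93 %


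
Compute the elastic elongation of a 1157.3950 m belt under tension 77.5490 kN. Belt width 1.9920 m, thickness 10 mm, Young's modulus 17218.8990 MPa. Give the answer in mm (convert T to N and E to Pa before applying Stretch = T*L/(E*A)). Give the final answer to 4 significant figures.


A = 1.9920 * 0.01 = 0.01992 m^2
Stretch = 77.5490*1000 * 1157.3950 / (17218.8990e6 * 0.01992) * 1000
Stretch = 261.7 mm


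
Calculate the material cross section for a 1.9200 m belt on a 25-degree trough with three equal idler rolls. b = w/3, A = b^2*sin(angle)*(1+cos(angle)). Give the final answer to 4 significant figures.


b = 1.9200/3 = 0.64 m
A = 0.64^2 * sin(25 deg) * (1 + cos(25 deg))
A = 0.3300 m^2


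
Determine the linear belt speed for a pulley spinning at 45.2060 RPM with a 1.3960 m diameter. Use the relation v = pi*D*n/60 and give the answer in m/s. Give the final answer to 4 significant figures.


v = pi * 1.3960 * 45.2060 / 60
v = 3.304 m/s


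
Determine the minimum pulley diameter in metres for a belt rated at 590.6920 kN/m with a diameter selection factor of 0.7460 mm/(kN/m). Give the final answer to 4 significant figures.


D = 590.6920 * 0.7460 / 1000
D = 0.4407 m


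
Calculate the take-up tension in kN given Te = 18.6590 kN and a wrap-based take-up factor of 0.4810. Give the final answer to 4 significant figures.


T_tu = 18.6590 * 0.4810
T_tu = 8.975 kN


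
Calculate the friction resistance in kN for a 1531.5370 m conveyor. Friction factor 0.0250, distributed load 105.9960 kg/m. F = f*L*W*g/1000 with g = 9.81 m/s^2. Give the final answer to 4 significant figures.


F = 0.0250 * 1531.5370 * 105.9960 * 9.81 / 1000
F = 39.81 kN


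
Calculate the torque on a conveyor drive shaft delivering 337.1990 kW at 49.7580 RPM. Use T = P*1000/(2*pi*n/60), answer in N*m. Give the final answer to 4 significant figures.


omega = 2*pi*49.7580/60 = 5.21065 rad/s
T = 337.1990*1000 / 5.21065
T = 64710 N*m


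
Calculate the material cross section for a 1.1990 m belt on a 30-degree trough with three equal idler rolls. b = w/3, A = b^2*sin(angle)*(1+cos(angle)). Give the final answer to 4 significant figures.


b = 1.1990/3 = 0.399667 m
A = 0.399667^2 * sin(30 deg) * (1 + cos(30 deg))
A = 0.1490 m^2


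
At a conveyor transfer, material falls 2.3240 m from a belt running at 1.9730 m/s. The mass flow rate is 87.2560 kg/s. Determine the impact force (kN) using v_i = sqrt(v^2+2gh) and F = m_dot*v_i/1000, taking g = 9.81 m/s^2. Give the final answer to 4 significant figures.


v_i = sqrt(1.9730^2 + 2*9.81*2.3240) = 7.03489 m/s
F = 87.2560 * 7.03489 / 1000
F = 0.6138 kN


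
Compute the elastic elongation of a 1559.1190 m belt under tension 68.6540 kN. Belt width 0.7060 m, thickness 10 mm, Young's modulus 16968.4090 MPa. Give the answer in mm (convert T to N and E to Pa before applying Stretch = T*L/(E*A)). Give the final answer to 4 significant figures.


A = 0.7060 * 0.01 = 0.00706 m^2
Stretch = 68.6540*1000 * 1559.1190 / (16968.4090e6 * 0.00706) * 1000
Stretch = 893.5 mm


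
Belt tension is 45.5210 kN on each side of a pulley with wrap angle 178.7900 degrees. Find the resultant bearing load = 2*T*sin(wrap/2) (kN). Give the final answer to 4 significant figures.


F = 2 * 45.5210 * sin(178.7900/2 deg)
F = 91.04 kN


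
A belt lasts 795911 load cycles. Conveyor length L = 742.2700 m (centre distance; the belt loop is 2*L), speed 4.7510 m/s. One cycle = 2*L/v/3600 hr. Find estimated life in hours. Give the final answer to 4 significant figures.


cycle_time = 2 * 742.2700 / 4.7510 / 3600 = 0.0867969 hr
life = 795911 * 0.0867969 = 69080 hours


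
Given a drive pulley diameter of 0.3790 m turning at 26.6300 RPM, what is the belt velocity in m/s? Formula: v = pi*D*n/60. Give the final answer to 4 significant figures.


v = pi * 0.3790 * 26.6300 / 60
v = 0.5285 m/s


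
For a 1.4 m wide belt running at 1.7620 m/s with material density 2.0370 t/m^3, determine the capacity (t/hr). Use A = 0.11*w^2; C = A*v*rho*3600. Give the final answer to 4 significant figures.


A = 0.11 * 1.4^2 = 0.2156 m^2
C = 0.2156 * 1.7620 * 2.0370 * 3600
C = 2786 t/hr


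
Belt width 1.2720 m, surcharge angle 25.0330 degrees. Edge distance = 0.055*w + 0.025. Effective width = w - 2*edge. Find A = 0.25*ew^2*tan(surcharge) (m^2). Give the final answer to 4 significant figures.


edge = 0.055*1.2720 + 0.025 = 0.09496 m
ew = 1.2720 - 2*0.09496 = 1.08208 m
A = 0.25 * 1.08208^2 * tan(25.0330 deg)
A = 0.1367 m^2


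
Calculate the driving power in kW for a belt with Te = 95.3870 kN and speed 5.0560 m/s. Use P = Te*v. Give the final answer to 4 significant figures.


P = Te * v = 95.3870 * 5.0560
P = 482.3 kW


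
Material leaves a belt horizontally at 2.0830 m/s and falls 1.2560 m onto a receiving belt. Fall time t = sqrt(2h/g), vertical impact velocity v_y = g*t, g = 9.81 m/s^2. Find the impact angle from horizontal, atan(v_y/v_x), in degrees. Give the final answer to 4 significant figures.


t = sqrt(2*1.2560/9.81) = 0.506029 s
v_y = 9.81 * 0.506029 = 4.96414 m/s
angle = atan(4.96414 / 2.0830) = 67.24 deg


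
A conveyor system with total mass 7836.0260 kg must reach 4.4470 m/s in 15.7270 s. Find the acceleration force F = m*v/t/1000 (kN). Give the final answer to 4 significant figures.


F = 7836.0260 * 4.4470 / 15.7270 / 1000
F = 2.216 kN


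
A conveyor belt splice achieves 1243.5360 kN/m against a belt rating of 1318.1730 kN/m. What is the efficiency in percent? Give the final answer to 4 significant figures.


Eff = 1243.5360 / 1318.1730 * 100
Eff = 94.34 %


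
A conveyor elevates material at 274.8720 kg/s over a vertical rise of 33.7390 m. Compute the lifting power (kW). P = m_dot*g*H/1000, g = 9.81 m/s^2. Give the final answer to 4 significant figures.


P = 274.8720 * 9.81 * 33.7390 / 1000
P = 90.98 kW
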